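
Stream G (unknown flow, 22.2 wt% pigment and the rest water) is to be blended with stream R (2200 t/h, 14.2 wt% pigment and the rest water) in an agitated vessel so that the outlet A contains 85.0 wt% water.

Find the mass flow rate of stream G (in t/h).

244.4 t/h

Let G be the unknown flow. Total out = 2200 + G.
water balance: 1887.6 + 0.778·G = 0.850·(2200 + G)
(0.778 − 0.850)·G = 0.850×2200 − 1887.6 = -17.6
G = -17.6 / -0.072 = 244.44 t/h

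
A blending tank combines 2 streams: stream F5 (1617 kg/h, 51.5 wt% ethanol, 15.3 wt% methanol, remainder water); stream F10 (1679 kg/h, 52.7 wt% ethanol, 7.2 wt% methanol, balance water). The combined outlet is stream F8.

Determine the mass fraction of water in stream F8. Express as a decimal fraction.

Total flow out = 1617 + 1679 = 3296 kg/h.
water in = 1617×0.332 + 1679×0.401 = 1210.1 kg/h.
water mass fraction in F8 = 1210.1/3296 = 0.3671.

0.3671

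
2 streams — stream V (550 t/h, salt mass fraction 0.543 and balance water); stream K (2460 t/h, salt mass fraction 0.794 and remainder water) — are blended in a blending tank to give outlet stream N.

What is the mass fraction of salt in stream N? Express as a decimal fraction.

0.748

Total flow out = 550 + 2460 = 3010 t/h.
salt in = 550×0.543 + 2460×0.794 = 2251.9 t/h.
salt mass fraction in N = 2251.9/3010 = 0.748.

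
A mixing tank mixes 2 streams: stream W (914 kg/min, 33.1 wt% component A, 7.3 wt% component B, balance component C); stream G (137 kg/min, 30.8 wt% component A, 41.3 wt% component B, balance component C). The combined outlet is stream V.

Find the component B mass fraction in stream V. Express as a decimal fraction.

0.117

Total flow out = 914 + 137 = 1051 kg/min.
component B in = 914×0.073 + 137×0.413 = 123.3 kg/min.
component B mass fraction in V = 123.3/1051 = 0.117.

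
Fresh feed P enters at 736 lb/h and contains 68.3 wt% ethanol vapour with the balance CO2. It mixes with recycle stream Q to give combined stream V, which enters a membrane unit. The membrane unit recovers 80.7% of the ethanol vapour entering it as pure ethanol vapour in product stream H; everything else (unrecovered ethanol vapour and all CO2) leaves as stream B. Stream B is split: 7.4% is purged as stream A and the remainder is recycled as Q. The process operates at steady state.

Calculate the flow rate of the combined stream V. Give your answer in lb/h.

CO2 enters only via P and leaves only via the purge: 736×0.317 = 0.074×(CO2 in B), and the membrane unit passes all CO2, so CO2 in V = CO2 in B = 3152.9 lb/h.
ethanol vapour in V: m_A = 736×0.683 + (1−0.074)·(1−0.807)·m_A, so m_A = 502.69/0.8213 = 612.08 lb/h.
V = 612.08 + 3152.9 = 3764.9 lb/h.

3765 lb/h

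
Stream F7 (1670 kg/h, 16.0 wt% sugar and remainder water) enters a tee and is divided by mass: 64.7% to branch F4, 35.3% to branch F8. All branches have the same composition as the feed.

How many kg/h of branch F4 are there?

Branch F4 flow = 0.647×1670 = 1080.5 kg/h.

1080 kg/h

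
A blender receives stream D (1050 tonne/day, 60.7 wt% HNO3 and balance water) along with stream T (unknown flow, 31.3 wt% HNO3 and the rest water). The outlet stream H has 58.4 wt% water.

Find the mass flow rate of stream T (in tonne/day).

Let T be the unknown flow. Total out = 1050 + T.
water balance: 412.65 + 0.687·T = 0.584·(1050 + T)
(0.687 − 0.584)·T = 0.584×1050 − 412.65 = 200.55
T = 200.55 / 0.103 = 1947.1 tonne/day

1947 tonne/day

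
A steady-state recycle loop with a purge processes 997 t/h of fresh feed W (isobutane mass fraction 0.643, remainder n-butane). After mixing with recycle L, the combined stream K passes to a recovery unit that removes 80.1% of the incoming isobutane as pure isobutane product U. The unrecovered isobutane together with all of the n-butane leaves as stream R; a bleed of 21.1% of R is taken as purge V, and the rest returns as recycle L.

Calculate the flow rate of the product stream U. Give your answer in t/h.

isobutane in K: m_A = 997×0.643 + (1−0.211)·(1−0.801)·m_A, so m_A = 641.07/0.8430 = 760.47 t/h.
Product U = 0.801×760.47 = 609.14 t/h.

609.1 t/h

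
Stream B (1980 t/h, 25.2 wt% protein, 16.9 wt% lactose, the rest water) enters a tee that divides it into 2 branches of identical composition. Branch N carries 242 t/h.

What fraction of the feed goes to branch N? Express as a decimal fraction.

Fraction to N = 242/1980 = 0.1222.

0.122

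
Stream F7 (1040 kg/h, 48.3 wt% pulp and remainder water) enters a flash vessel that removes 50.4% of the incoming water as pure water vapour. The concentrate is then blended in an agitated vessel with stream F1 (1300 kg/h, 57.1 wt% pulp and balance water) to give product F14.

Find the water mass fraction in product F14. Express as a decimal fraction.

Vapour removed = 0.504×0.517×1040 = 270.99 kg/h; concentrate = 769.01 kg/h.
water reaching the mixer = 266.69 (from concentrate) + 1300×0.429 = 824.39 kg/h.
Product flow = 769.01 + 1300 = 2069 kg/h; water fraction = 0.398.

0.398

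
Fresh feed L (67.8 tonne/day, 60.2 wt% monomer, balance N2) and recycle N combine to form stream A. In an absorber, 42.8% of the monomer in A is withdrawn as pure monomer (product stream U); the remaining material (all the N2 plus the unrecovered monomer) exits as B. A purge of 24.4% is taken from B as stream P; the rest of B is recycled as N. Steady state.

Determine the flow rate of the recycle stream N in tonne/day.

N2 enters only via L and leaves only via the purge: 67.8×0.398 = 0.244×(N2 in B), and the absorber passes all N2, so N2 in A = N2 in B = 110.59 tonne/day.
monomer in A: m_A = 67.8×0.602 + (1−0.244)·(1−0.428)·m_A, so m_A = 40.816/0.5676 = 71.913 tonne/day.
B = (1−0.428)×71.913 + 110.59 = 151.73 tonne/day.
Recycle N = (1−0.244)×151.73 = 114.7 tonne/day.

114.7 tonne/day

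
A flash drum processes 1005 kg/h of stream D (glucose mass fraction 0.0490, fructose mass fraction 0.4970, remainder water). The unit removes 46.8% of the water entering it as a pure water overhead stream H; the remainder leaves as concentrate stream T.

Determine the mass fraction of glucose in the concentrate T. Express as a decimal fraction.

0.0622

glucose is not removed: 1005×0.049 = 49.245 kg/h of glucose enters T.
water entering = 1005×0.454 = 456.27 kg/h; overhead removed = 0.468×456.27 = 213.53 kg/h.
Concentrate = 1005 − 213.53 = 791.47 kg/h.
Mass fraction = 49.245/791.47 = 0.0622.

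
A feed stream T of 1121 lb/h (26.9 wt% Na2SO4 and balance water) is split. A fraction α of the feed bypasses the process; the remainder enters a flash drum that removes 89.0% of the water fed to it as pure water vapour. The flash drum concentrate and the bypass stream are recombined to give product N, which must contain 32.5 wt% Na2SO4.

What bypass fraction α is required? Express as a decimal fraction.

0.735

All 1121×0.269 = 301.55 lb/h of Na2SO4 reaches N, so N = 301.55/0.325 = 927.84 lb/h and vapour = 193.16 lb/h.
The evaporator receives (1−α)·1121 of feed at 0.731 water and removes 0.890 of that water:
0.890×0.731×(1−α)×1121 = 193.16
(1−α) = 193.16/729.31 = 0.2648;  α = 0.7352.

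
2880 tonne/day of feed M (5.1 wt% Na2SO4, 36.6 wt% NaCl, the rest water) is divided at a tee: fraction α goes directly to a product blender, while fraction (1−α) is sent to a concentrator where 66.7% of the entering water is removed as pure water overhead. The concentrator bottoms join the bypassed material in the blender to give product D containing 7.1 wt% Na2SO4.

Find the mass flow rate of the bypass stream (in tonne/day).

All 2880×0.051 = 146.88 tonne/day of Na2SO4 reaches D, so D = 146.88/0.071 = 2068.7 tonne/day and vapour = 811.27 tonne/day.
The evaporator receives (1−α)·2880 of feed at 0.583 water and removes 0.667 of that water:
0.667×0.583×(1−α)×2880 = 811.27
(1−α) = 811.27/1119.9 = 0.7244;  α = 0.2756.
Bypass flow = 0.2756×2880 = 793.73 tonne/day.

793.7 tonne/day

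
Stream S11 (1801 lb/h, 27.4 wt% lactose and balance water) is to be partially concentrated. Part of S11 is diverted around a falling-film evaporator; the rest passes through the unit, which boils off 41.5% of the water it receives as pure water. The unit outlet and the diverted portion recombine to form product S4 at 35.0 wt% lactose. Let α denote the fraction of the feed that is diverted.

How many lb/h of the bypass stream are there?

All 1801×0.274 = 493.47 lb/h of lactose reaches S4, so S4 = 493.47/0.350 = 1409.9 lb/h and vapour = 391.07 lb/h.
The evaporator receives (1−α)·1801 of feed at 0.726 water and removes 0.415 of that water:
0.415×0.726×(1−α)×1801 = 391.07
(1−α) = 391.07/542.62 = 0.7207;  α = 0.2793.
Bypass flow = 0.2793×1801 = 503 lb/h.

503 lb/h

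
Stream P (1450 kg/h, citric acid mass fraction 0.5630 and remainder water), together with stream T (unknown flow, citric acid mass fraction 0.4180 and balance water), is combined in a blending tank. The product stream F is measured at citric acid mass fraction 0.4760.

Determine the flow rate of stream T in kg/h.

2175 kg/h

Let T be the unknown flow. Total out = 1450 + T.
citric acid balance: 816.35 + 0.418·T = 0.476·(1450 + T)
(0.418 − 0.476)·T = 0.476×1450 − 816.35 = -126.15
T = -126.15 / -0.058 = 2175 kg/h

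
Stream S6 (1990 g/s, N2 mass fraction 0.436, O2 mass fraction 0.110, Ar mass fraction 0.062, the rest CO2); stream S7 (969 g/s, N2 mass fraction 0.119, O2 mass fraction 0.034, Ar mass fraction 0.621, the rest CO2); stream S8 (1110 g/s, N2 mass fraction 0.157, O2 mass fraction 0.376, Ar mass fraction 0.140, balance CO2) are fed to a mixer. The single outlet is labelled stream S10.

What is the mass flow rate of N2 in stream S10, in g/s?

N2 out = N2 in = 1990×0.436 + 969×0.119 + 1110×0.157 = 1157.2 g/s.

1157 g/s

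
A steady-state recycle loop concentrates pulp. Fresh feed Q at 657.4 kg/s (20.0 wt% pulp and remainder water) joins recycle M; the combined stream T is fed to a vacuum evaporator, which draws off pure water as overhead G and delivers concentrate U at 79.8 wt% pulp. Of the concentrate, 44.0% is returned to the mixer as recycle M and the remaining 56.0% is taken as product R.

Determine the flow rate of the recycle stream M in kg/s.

129.5 kg/s

Overall pulp balance (none leaves overhead): pulp in fresh feed = pulp in product, i.e. 657.4×0.200 = (1−0.440)·U·0.798.
U = 131.48/(0.798×0.560) = 294.22 kg/s.
Recycle M = 0.440×294.22 = 129.46 kg/s.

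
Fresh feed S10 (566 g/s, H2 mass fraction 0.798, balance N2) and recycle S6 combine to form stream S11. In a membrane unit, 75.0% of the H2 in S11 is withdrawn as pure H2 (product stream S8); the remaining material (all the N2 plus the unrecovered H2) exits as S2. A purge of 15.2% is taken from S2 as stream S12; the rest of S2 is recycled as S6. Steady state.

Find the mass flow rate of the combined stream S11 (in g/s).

1325 g/s

N2 enters only via S10 and leaves only via the purge: 566×0.202 = 0.152×(N2 in S2), and the membrane unit passes all N2, so N2 in S11 = N2 in S2 = 752.18 g/s.
H2 in S11: m_A = 566×0.798 + (1−0.152)·(1−0.750)·m_A, so m_A = 451.67/0.7880 = 573.18 g/s.
S11 = 573.18 + 752.18 = 1325.4 g/s.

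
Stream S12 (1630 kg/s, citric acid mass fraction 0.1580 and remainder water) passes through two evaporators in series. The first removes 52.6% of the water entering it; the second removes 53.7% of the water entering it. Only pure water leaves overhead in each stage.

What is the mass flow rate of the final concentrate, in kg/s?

water in feed = 1630×0.842 = 1372.5 kg/s.
After stage 1: water left = (1−0.526)×1372.5 = 650.55; stream total = 908.09 kg/s.
After stage 2: water left = (1−0.537)×650.55 = 301.2; final concentrate = 558.74 kg/s.

558.7 kg/s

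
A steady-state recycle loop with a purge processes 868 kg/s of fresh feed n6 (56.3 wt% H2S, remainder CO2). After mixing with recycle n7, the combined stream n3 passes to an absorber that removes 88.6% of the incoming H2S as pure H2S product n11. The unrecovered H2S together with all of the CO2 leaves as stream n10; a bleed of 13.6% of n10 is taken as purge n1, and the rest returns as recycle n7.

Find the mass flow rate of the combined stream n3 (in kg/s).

CO2 enters only via n6 and leaves only via the purge: 868×0.437 = 0.136×(CO2 in n10), and the absorber passes all CO2, so CO2 in n3 = CO2 in n10 = 2789.1 kg/s.
H2S in n3: m_A = 868×0.563 + (1−0.136)·(1−0.886)·m_A, so m_A = 488.68/0.9015 = 542.08 kg/s.
n3 = 542.08 + 2789.1 = 3331.2 kg/s.

3331 kg/s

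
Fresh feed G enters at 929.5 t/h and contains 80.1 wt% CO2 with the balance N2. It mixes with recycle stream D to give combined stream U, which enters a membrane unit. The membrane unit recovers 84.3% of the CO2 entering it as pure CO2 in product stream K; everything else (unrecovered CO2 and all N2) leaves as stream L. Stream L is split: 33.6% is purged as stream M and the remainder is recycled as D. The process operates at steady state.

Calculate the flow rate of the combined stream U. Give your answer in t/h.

N2 enters only via G and leaves only via the purge: 929.5×0.199 = 0.336×(N2 in L), and the membrane unit passes all N2, so N2 in U = N2 in L = 550.51 t/h.
CO2 in U: m_A = 929.5×0.801 + (1−0.336)·(1−0.843)·m_A, so m_A = 744.53/0.8958 = 831.18 t/h.
U = 831.18 + 550.51 = 1381.7 t/h.

1382 t/h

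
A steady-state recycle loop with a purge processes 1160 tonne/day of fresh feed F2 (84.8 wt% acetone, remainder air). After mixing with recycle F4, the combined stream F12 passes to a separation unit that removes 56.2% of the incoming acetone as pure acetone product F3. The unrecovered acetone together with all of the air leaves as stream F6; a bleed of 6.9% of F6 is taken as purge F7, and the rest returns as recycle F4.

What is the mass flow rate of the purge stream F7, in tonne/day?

air enters only via F2 and leaves only via the purge: 1160×0.152 = 0.069×(air in F6), and the separation unit passes all air, so air in F12 = air in F6 = 2555.4 tonne/day.
acetone in F12: m_A = 1160×0.848 + (1−0.069)·(1−0.562)·m_A, so m_A = 983.68/0.5922 = 1661 tonne/day.
F6 = (1−0.562)×1661 + 2555.4 = 3282.9 tonne/day.
Purge F7 = 0.069×3282.9 = 226.52 tonne/day.

226.5 tonne/day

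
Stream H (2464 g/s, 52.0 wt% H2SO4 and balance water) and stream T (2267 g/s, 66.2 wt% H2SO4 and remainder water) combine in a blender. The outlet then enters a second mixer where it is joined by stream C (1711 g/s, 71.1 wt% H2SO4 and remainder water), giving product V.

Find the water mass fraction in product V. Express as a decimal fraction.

Overall, product flow = 6442 g/s.
water in = 2464×0.480 + 2267×0.338 + 1711×0.289 = 2443.4 g/s.
water fraction in V = 0.379.

0.379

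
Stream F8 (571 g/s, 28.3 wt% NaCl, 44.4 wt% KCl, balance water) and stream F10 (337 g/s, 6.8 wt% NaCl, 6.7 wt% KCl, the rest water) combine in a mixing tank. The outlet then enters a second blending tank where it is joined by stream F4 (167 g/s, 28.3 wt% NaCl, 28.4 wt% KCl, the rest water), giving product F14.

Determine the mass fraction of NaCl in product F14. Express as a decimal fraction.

Overall, product flow = 1075 g/s.
NaCl in = 571×0.283 + 337×0.068 + 167×0.283 = 231.77 g/s.
NaCl fraction in F14 = 0.2156.

0.2156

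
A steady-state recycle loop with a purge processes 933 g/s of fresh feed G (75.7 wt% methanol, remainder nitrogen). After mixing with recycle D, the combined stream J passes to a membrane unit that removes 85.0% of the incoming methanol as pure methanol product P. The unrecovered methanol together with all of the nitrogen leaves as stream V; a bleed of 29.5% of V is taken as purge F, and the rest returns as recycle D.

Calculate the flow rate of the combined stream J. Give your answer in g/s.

1558 g/s

nitrogen enters only via G and leaves only via the purge: 933×0.243 = 0.295×(nitrogen in V), and the membrane unit passes all nitrogen, so nitrogen in J = nitrogen in V = 768.54 g/s.
methanol in J: m_A = 933×0.757 + (1−0.295)·(1−0.850)·m_A, so m_A = 706.28/0.8942 = 789.8 g/s.
J = 789.8 + 768.54 = 1558.3 g/s.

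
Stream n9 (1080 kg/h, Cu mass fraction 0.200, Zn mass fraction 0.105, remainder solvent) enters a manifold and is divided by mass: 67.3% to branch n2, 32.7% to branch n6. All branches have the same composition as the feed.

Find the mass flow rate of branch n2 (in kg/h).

Branch n2 flow = 0.673×1080 = 726.84 kg/h.

726.8 kg/h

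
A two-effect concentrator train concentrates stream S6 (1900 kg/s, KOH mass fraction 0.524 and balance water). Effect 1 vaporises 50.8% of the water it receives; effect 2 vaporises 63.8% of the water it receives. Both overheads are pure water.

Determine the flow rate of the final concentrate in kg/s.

water in feed = 1900×0.476 = 904.4 kg/s.
After stage 1: water left = (1−0.508)×904.4 = 444.96; stream total = 1440.6 kg/s.
After stage 2: water left = (1−0.638)×444.96 = 161.08; final concentrate = 1156.7 kg/s.

1157 kg/s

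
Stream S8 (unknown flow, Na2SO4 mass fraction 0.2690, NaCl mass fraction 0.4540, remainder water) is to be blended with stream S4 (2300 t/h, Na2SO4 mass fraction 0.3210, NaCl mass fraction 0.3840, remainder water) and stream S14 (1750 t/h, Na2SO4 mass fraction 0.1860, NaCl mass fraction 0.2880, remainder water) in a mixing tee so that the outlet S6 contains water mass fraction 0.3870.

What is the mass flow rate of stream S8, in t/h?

287.7 t/h

Let S8 be the unknown flow. Total out = 4050 + S8.
water balance: 1599 + 0.277·S8 = 0.387·(4050 + S8)
(0.277 − 0.387)·S8 = 0.387×4050 − 1599 = -31.65
S8 = -31.65 / -0.110 = 287.73 t/h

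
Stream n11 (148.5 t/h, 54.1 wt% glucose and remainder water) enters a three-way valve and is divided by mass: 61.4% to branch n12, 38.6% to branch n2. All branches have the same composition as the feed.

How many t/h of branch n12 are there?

91.18 t/h

Branch n12 flow = 0.614×148.5 = 91.179 t/h.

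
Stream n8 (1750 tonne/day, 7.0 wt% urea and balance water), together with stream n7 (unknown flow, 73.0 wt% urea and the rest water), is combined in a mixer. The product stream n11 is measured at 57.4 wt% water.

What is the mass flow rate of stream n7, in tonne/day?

Let n7 be the unknown flow. Total out = 1750 + n7.
water balance: 1627.5 + 0.270·n7 = 0.574·(1750 + n7)
(0.270 − 0.574)·n7 = 0.574×1750 − 1627.5 = -623
n7 = -623 / -0.304 = 2049.3 tonne/day

2049 tonne/day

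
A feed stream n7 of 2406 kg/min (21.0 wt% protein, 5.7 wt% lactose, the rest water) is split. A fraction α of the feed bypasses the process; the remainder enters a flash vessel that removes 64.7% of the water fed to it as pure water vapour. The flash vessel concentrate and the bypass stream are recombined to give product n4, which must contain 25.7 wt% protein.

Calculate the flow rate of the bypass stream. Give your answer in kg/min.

1478 kg/min

All 2406×0.210 = 505.26 kg/min of protein reaches n4, so n4 = 505.26/0.257 = 1966 kg/min and vapour = 440.01 kg/min.
The evaporator receives (1−α)·2406 of feed at 0.733 water and removes 0.647 of that water:
0.647×0.733×(1−α)×2406 = 440.01
(1−α) = 440.01/1141 = 0.3856;  α = 0.6144.
Bypass flow = 0.6144×2406 = 1478.2 kg/min.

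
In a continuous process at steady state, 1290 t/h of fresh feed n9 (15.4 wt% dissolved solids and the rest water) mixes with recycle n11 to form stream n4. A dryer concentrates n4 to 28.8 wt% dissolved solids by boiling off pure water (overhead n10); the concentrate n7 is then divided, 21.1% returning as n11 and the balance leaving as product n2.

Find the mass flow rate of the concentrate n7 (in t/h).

Overall dissolved solids balance (none leaves overhead): dissolved solids in fresh feed = dissolved solids in product, i.e. 1290×0.154 = (1−0.211)·n7·0.288.
n7 = 198.66/(0.288×0.789) = 874.26 t/h.

874.3 t/h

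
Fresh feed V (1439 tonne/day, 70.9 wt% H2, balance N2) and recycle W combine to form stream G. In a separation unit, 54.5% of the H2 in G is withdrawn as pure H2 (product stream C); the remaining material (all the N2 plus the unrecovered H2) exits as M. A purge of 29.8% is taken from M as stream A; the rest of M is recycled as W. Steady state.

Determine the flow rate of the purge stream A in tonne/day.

622 tonne/day

N2 enters only via V and leaves only via the purge: 1439×0.291 = 0.298×(N2 in M), and the separation unit passes all N2, so N2 in G = N2 in M = 1405.2 tonne/day.
H2 in G: m_A = 1439×0.709 + (1−0.298)·(1−0.545)·m_A, so m_A = 1020.3/0.6806 = 1499.1 tonne/day.
M = (1−0.545)×1499.1 + 1405.2 = 2087.3 tonne/day.
Purge A = 0.298×2087.3 = 622.01 tonne/day.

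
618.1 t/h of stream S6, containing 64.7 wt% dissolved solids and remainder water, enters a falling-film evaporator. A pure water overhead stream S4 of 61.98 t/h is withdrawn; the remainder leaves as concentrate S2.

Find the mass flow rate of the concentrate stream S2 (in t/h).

556.1 t/h

Concentrate = 618.1 − 61.98 = 556.12 t/h.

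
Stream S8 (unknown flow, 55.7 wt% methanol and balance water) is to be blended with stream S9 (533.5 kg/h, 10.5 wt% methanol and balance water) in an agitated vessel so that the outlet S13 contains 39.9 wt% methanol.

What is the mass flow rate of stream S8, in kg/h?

992.7 kg/h

Let S8 be the unknown flow. Total out = 533.5 + S8.
methanol balance: 56.017 + 0.557·S8 = 0.399·(533.5 + S8)
(0.557 − 0.399)·S8 = 0.399×533.5 − 56.017 = 156.85
S8 = 156.85 / 0.158 = 992.72 kg/h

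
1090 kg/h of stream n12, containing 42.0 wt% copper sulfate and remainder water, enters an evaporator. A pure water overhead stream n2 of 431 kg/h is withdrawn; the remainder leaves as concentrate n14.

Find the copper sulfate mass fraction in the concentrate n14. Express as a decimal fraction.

copper sulfate is not removed: 1090×0.420 = 457.8 kg/h of copper sulfate enters n14.
Concentrate = 1090 − 431 = 659 kg/h.
Mass fraction = 457.8/659 = 0.695.

0.695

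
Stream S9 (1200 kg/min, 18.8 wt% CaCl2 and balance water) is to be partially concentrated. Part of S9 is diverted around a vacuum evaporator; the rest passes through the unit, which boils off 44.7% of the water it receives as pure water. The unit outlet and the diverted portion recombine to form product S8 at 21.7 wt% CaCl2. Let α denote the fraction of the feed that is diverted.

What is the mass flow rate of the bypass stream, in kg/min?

758.2 kg/min

All 1200×0.188 = 225.6 kg/min of CaCl2 reaches S8, so S8 = 225.6/0.217 = 1039.6 kg/min and vapour = 160.37 kg/min.
The evaporator receives (1−α)·1200 of feed at 0.812 water and removes 0.447 of that water:
0.447×0.812×(1−α)×1200 = 160.37
(1−α) = 160.37/435.56 = 0.3682;  α = 0.6318.
Bypass flow = 0.6318×1200 = 758.17 kg/min.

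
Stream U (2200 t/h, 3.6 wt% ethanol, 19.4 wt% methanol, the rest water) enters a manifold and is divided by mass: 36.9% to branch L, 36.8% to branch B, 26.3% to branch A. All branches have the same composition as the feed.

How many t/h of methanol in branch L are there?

157.5 t/h

Branch L total = 0.369×2200 = 811.8 t/h.
methanol in L = 0.194×811.8 = 157.49 t/h.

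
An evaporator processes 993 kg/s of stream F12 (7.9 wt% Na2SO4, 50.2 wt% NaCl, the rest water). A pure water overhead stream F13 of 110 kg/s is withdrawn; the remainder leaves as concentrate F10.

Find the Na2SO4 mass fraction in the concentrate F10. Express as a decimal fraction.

0.089

Na2SO4 is not removed: 993×0.079 = 78.447 kg/s of Na2SO4 enters F10.
Concentrate = 993 − 110 = 883 kg/s.
Mass fraction = 78.447/883 = 0.089.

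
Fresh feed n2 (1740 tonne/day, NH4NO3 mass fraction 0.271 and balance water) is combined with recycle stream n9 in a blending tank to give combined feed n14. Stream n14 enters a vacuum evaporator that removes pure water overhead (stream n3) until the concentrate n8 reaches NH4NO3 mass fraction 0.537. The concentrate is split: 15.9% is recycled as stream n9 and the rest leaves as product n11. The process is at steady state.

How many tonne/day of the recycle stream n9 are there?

Overall NH4NO3 balance (none leaves overhead): NH4NO3 in fresh feed = NH4NO3 in product, i.e. 1740×0.271 = (1−0.159)·n8·0.537.
n8 = 471.54/(0.537×0.841) = 1044.1 tonne/day.
Recycle n9 = 0.159×1044.1 = 166.01 tonne/day.

166 tonne/day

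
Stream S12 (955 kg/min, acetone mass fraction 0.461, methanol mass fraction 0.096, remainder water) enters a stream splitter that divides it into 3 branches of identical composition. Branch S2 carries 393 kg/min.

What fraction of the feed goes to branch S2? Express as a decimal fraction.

Fraction to S2 = 393/955 = 0.4115.

0.412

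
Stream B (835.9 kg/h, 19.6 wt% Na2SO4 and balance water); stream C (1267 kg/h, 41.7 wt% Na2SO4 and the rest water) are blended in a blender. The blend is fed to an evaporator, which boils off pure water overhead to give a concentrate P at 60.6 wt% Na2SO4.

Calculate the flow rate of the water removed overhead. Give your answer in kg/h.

Na2SO4 entering = 835.9×0.196 + 1267×0.417 = 692.18 kg/h.
All Na2SO4 reports to P, so P = 692.18/0.606 = 1142.2 kg/h.
Total feed = 2102.9 kg/h; overhead = 2102.9 − 1142.2 = 960.7 kg/h.

960.7 kg/h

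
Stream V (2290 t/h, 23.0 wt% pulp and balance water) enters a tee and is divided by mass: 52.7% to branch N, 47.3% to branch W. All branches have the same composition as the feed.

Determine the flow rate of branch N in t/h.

1207 t/h

Branch N flow = 0.527×2290 = 1206.8 t/h.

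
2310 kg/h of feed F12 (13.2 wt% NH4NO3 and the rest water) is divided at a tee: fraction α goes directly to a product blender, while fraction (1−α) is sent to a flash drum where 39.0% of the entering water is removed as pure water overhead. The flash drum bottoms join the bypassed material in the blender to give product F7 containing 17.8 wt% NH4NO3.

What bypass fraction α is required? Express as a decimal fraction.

All 2310×0.132 = 304.92 kg/h of NH4NO3 reaches F7, so F7 = 304.92/0.178 = 1713 kg/h and vapour = 596.97 kg/h.
The evaporator receives (1−α)·2310 of feed at 0.868 water and removes 0.390 of that water:
0.390×0.868×(1−α)×2310 = 596.97
(1−α) = 596.97/781.98 = 0.7634;  α = 0.2366.

0.237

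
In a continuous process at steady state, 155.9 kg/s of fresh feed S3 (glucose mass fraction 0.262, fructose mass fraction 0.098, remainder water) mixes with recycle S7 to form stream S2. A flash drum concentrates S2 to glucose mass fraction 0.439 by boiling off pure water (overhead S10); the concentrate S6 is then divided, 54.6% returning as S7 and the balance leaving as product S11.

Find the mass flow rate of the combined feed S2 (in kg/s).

Overall glucose balance (none leaves overhead): glucose in fresh feed = glucose in product, i.e. 155.9×0.262 = (1−0.546)·S6·0.439.
S6 = 40.846/(0.439×0.454) = 204.94 kg/s.
Recycle S7 = 0.546×204.94 = 111.9 kg/s.
Combined feed S2 = 155.9 + 111.9 = 267.8 kg/s.

267.8 kg/s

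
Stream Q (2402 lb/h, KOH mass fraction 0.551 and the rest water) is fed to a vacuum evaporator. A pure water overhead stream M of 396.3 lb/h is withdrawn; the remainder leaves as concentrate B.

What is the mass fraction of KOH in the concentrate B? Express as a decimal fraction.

0.660

KOH is not removed: 2402×0.551 = 1323.5 lb/h of KOH enters B.
Concentrate = 2402 − 396.3 = 2005.7 lb/h.
Mass fraction = 1323.5/2005.7 = 0.660.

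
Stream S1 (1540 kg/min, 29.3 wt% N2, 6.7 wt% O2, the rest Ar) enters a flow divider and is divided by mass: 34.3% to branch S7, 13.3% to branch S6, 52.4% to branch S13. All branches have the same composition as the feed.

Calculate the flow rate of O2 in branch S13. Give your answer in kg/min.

Branch S13 total = 0.524×1540 = 806.96 kg/min.
O2 in S13 = 0.067×806.96 = 54.066 kg/min.

54.07 kg/min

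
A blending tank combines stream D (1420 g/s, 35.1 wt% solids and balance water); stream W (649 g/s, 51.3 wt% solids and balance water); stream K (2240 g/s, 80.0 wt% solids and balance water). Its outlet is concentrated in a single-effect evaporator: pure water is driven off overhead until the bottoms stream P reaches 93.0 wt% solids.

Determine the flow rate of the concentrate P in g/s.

solids entering = 1420×0.351 + 649×0.513 + 2240×0.800 = 2623.4 g/s.
All solids reports to P, so P = 2623.4/0.930 = 2820.8 g/s.

2821 g/s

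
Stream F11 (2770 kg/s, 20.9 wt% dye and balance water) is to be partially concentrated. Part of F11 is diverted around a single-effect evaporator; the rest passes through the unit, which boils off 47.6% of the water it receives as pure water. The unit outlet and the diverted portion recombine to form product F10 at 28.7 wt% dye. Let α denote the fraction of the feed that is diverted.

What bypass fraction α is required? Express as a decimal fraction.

0.278

All 2770×0.209 = 578.93 kg/s of dye reaches F10, so F10 = 578.93/0.287 = 2017.2 kg/s and vapour = 752.82 kg/s.
The evaporator receives (1−α)·2770 of feed at 0.791 water and removes 0.476 of that water:
0.476×0.791×(1−α)×2770 = 752.82
(1−α) = 752.82/1042.9 = 0.7218;  α = 0.2782.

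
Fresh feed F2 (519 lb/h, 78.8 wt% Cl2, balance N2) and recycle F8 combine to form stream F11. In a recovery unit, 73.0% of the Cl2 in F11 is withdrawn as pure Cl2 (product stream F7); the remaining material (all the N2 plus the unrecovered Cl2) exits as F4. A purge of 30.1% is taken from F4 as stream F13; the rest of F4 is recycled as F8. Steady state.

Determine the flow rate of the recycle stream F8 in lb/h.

N2 enters only via F2 and leaves only via the purge: 519×0.212 = 0.301×(N2 in F4), and the recovery unit passes all N2, so N2 in F11 = N2 in F4 = 365.54 lb/h.
Cl2 in F11: m_A = 519×0.788 + (1−0.301)·(1−0.730)·m_A, so m_A = 408.97/0.8113 = 504.11 lb/h.
F4 = (1−0.730)×504.11 + 365.54 = 501.65 lb/h.
Recycle F8 = (1−0.301)×501.65 = 350.65 lb/h.

350.7 lb/h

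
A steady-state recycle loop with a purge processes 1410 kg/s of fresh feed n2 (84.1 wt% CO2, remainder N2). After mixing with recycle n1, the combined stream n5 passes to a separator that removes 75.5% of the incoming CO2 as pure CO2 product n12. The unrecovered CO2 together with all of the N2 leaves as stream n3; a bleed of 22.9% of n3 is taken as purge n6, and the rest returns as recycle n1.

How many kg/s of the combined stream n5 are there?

2441 kg/s

N2 enters only via n2 and leaves only via the purge: 1410×0.159 = 0.229×(N2 in n3), and the separator passes all N2, so N2 in n5 = N2 in n3 = 979 kg/s.
CO2 in n5: m_A = 1410×0.841 + (1−0.229)·(1−0.755)·m_A, so m_A = 1185.8/0.8111 = 1462 kg/s.
n5 = 1462 + 979 = 2441 kg/s.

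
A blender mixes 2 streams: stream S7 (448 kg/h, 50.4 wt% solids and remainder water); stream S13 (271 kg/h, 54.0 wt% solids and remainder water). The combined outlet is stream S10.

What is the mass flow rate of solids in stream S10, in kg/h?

372.1 kg/h

solids out = solids in = 448×0.504 + 271×0.540 = 372.13 kg/h.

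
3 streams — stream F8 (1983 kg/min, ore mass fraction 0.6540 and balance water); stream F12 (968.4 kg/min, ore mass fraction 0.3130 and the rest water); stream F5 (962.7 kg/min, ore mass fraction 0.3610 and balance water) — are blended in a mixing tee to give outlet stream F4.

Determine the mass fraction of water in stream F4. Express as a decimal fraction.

0.5024

Total flow out = 1983 + 968.4 + 962.7 = 3914.1 kg/min.
water in = 1983×0.346 + 968.4×0.687 + 962.7×0.639 = 1966.6 kg/min.
water mass fraction in F4 = 1966.6/3914.1 = 0.5024.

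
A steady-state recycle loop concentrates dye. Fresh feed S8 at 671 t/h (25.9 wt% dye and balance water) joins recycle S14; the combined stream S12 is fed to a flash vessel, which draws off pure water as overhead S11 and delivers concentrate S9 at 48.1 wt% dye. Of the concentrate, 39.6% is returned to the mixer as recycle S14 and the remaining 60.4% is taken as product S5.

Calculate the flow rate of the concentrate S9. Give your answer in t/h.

598.2 t/h

Overall dye balance (none leaves overhead): dye in fresh feed = dye in product, i.e. 671×0.259 = (1−0.396)·S9·0.481.
S9 = 173.79/(0.481×0.604) = 598.19 t/h.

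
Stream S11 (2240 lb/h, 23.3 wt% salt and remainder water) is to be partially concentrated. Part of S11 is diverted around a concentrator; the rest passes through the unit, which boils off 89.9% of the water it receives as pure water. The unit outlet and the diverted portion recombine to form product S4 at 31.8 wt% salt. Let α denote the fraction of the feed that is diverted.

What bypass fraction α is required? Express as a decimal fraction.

0.612

All 2240×0.233 = 521.92 lb/h of salt reaches S4, so S4 = 521.92/0.318 = 1641.3 lb/h and vapour = 598.74 lb/h.
The evaporator receives (1−α)·2240 of feed at 0.767 water and removes 0.899 of that water:
0.899×0.767×(1−α)×2240 = 598.74
(1−α) = 598.74/1544.6 = 0.3876;  α = 0.6124.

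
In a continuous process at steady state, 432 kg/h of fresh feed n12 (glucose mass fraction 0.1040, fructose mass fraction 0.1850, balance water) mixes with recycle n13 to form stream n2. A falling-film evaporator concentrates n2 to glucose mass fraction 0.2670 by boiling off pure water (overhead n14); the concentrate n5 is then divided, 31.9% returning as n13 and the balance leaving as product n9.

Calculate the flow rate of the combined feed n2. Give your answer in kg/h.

510.8 kg/h

Overall glucose balance (none leaves overhead): glucose in fresh feed = glucose in product, i.e. 432×0.104 = (1−0.319)·n5·0.267.
n5 = 44.928/(0.267×0.681) = 247.09 kg/h.
Recycle n13 = 0.319×247.09 = 78.822 kg/h.
Combined feed n2 = 432 + 78.822 = 510.82 kg/h.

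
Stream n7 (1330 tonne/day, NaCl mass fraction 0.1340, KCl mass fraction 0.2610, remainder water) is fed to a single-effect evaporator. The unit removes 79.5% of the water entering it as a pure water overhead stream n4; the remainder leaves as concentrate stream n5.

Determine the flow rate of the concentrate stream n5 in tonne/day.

water entering = 1330×0.605 = 804.65 tonne/day; overhead removed = 0.795×804.65 = 639.7 tonne/day.
Concentrate = 1330 − 639.7 = 690.3 tonne/day.

690.3 tonne/day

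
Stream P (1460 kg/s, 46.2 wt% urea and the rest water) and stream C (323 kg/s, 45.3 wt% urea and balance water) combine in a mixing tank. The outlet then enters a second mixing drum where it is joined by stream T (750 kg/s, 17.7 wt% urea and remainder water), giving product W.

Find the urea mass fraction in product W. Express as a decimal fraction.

Overall, product flow = 2533 kg/s.
urea in = 1460×0.462 + 323×0.453 + 750×0.177 = 953.59 kg/s.
urea fraction in W = 0.3765.

0.3765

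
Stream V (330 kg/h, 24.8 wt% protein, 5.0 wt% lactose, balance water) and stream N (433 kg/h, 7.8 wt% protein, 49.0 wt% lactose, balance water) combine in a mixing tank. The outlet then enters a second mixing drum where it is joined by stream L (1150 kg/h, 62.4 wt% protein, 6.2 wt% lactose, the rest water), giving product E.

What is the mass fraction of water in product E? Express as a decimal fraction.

Overall, product flow = 1913 kg/h.
water in = 330×0.702 + 433×0.432 + 1150×0.314 = 779.82 kg/h.
water fraction in E = 0.4076.

0.4076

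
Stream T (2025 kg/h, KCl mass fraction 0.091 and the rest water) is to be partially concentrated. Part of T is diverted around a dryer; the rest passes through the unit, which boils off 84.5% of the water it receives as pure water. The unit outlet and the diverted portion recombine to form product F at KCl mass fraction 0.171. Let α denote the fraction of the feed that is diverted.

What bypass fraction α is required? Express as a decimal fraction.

All 2025×0.091 = 184.28 kg/h of KCl reaches F, so F = 184.28/0.171 = 1077.6 kg/h and vapour = 947.37 kg/h.
The evaporator receives (1−α)·2025 of feed at 0.909 water and removes 0.845 of that water:
0.845×0.909×(1−α)×2025 = 947.37
(1−α) = 947.37/1555.4 = 0.6091;  α = 0.3909.

0.391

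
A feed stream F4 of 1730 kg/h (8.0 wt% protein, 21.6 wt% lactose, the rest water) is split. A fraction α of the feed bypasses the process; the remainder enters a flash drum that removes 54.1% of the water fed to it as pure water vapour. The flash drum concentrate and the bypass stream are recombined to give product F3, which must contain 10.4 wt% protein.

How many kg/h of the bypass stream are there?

681.8 kg/h

All 1730×0.080 = 138.4 kg/h of protein reaches F3, so F3 = 138.4/0.104 = 1330.8 kg/h and vapour = 399.23 kg/h.
The evaporator receives (1−α)·1730 of feed at 0.704 water and removes 0.541 of that water:
0.541×0.704×(1−α)×1730 = 399.23
(1−α) = 399.23/658.89 = 0.6059;  α = 0.3941.
Bypass flow = 0.3941×1730 = 681.78 kg/h.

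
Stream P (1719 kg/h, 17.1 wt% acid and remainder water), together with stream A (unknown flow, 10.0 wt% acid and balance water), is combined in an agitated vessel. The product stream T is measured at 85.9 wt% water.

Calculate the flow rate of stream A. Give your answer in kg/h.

Let A be the unknown flow. Total out = 1719 + A.
water balance: 1425.1 + 0.900·A = 0.859·(1719 + A)
(0.900 − 0.859)·A = 0.859×1719 − 1425.1 = 51.57
A = 51.57 / 0.041 = 1257.8 kg/h

1258 kg/h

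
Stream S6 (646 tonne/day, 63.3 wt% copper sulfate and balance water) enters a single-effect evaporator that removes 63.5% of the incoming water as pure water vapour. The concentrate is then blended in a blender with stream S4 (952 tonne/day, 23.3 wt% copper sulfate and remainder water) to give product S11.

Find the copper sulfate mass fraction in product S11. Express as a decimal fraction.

Vapour removed = 0.635×0.367×646 = 150.55 tonne/day; concentrate = 495.45 tonne/day.
copper sulfate reaching the mixer = 408.92 (from concentrate) + 952×0.233 = 630.73 tonne/day.
Product flow = 495.45 + 952 = 1447.5 tonne/day; copper sulfate fraction = 0.4358.

0.4358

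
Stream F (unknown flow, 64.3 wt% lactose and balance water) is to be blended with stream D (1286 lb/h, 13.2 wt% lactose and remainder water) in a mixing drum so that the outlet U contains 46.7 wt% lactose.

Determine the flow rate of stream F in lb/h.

2448 lb/h

Let F be the unknown flow. Total out = 1286 + F.
lactose balance: 169.75 + 0.643·F = 0.467·(1286 + F)
(0.643 − 0.467)·F = 0.467×1286 − 169.75 = 430.81
F = 430.81 / 0.176 = 2447.8 lb/h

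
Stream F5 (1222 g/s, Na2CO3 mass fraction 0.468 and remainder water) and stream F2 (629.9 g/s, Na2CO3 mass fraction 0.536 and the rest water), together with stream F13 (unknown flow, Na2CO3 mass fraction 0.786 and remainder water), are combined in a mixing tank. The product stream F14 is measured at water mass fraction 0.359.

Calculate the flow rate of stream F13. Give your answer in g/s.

1914 g/s

Let F13 be the unknown flow. Total out = 1851.9 + F13.
water balance: 942.38 + 0.214·F13 = 0.359·(1851.9 + F13)
(0.214 − 0.359)·F13 = 0.359×1851.9 − 942.38 = -277.55
F13 = -277.55 / -0.145 = 1914.1 g/s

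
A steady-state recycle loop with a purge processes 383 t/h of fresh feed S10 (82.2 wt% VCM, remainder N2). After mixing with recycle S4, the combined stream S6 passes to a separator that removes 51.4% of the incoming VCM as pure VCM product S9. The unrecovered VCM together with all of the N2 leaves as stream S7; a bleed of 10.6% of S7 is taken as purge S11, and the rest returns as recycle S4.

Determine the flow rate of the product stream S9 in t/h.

VCM in S6: m_A = 383×0.822 + (1−0.106)·(1−0.514)·m_A, so m_A = 314.83/0.5655 = 556.71 t/h.
Product S9 = 0.514×556.71 = 286.15 t/h.

286.1 t/h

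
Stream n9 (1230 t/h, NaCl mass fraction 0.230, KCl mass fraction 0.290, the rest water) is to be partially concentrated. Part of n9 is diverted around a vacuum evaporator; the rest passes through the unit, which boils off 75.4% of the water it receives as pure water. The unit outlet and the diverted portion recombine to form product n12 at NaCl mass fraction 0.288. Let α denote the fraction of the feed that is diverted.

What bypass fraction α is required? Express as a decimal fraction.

0.444

All 1230×0.230 = 282.9 t/h of NaCl reaches n12, so n12 = 282.9/0.288 = 982.29 t/h and vapour = 247.71 t/h.
The evaporator receives (1−α)·1230 of feed at 0.480 water and removes 0.754 of that water:
0.754×0.480×(1−α)×1230 = 247.71
(1−α) = 247.71/445.16 = 0.5564;  α = 0.4436.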